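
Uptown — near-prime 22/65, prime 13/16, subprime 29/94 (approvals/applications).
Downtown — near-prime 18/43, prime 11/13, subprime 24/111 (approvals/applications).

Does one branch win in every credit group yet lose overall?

No

Near-prime: Uptown 22/65 = 33.8%, Downtown 18/43 = 41.9% → Downtown
Prime: Uptown 13/16 = 81.2%, Downtown 11/13 = 84.6% → Downtown
Subprime: Uptown 29/94 = 30.9%, Downtown 24/111 = 21.6% → Uptown
Overall: Uptown 64/175 = 36.6%, Downtown 53/167 = 31.7% → Uptown
Neither sweeps: Uptown wins 1 of 3 groups, Downtown wins 2. Uptown wins overall but not every group — no Simpson reversal.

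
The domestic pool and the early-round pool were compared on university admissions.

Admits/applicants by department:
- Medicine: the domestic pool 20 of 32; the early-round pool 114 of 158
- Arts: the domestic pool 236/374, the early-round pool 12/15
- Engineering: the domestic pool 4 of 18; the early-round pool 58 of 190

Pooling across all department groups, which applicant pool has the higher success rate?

the domestic pool

Medicine: the domestic pool 20/32 = 62.5%, the early-round pool 114/158 = 72.2% → the early-round pool
Arts: the domestic pool 236/374 = 63.1%, the early-round pool 12/15 = 80.0% → the early-round pool
Engineering: the domestic pool 4/18 = 22.2%, the early-round pool 58/190 = 30.5% → the early-round pool
Overall: the domestic pool 260/424 = 61.3%, the early-round pool 184/363 = 50.7% → the domestic pool
(The early-round pool wins every department group but the domestic pool wins overall — the early-round pool's applicants skew toward the low-rate Engineering group.)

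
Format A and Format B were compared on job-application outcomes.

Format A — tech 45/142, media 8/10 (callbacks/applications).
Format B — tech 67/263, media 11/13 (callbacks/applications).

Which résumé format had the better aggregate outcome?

Tech: Format A 45/142 = 31.7%, Format B 67/263 = 25.5% → Format A
Media: Format A 8/10 = 80.0%, Format B 11/13 = 84.6% → Format B
Overall: Format A 53/152 = 34.9%, Format B 78/276 = 28.3% → Format A
(Neither sweeps every industry group, but Format A has the higher pooled rate.)

Format A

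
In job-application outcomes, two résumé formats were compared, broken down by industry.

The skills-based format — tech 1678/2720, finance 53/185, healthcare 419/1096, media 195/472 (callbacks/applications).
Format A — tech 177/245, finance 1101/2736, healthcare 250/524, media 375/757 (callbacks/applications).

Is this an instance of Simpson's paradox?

Tech: the skills-based format 1678/2720 = 61.7%, Format A 177/245 = 72.2% → Format A
Finance: the skills-based format 53/185 = 28.6%, Format A 1101/2736 = 40.2% → Format A
Healthcare: the skills-based format 419/1096 = 38.2%, Format A 250/524 = 47.7% → Format A
Media: the skills-based format 195/472 = 41.3%, Format A 375/757 = 49.5% → Format A
Overall: the skills-based format 2345/4473 = 52.4%, Format A 1903/4262 = 44.7% → the skills-based format
Format A wins each industry group but the skills-based format wins overall — the comparison reverses. Format A's applications skew toward finance, which has a lower base rate.

Yes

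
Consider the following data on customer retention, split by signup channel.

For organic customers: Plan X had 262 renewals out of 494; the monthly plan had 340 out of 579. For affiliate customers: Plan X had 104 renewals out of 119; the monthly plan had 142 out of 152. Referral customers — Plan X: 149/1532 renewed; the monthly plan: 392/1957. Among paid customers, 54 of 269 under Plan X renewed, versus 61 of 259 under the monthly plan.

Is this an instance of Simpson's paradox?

Organic: Plan X 262/494 = 53.0%, the monthly plan 340/579 = 58.7% → the monthly plan
Affiliate: Plan X 104/119 = 87.4%, the monthly plan 142/152 = 93.4% → the monthly plan
Referral: Plan X 149/1532 = 9.7%, the monthly plan 392/1957 = 20.0% → the monthly plan
Paid: Plan X 54/269 = 20.1%, the monthly plan 61/259 = 23.6% → the monthly plan
Overall: Plan X 569/2414 = 23.6%, the monthly plan 935/2947 = 31.7% → the monthly plan
The monthly plan wins overall and in every signup group — no reversal.

No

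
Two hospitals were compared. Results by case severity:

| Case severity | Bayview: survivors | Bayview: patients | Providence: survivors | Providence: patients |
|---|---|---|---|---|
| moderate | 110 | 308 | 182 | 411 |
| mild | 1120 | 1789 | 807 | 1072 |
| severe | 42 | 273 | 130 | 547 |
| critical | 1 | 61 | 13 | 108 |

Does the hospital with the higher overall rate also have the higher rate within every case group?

Yes

Moderate: Bayview 110/308 = 35.7%, Providence 182/411 = 44.3% → Providence
Mild: Bayview 1120/1789 = 62.6%, Providence 807/1072 = 75.3% → Providence
Severe: Bayview 42/273 = 15.4%, Providence 130/547 = 23.8% → Providence
Critical: Bayview 1/61 = 1.6%, Providence 13/108 = 12.0% → Providence
Overall: Bayview 1273/2431 = 52.4%, Providence 1132/2138 = 52.9% → Providence
Providence wins overall and in every case group — no reversal.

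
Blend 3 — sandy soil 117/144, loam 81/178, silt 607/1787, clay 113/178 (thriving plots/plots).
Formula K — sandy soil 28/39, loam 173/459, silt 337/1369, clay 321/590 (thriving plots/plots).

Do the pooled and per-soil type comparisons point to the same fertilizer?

Sandy soil: Blend 3 117/144 = 81.2%, Formula K 28/39 = 71.8% → Blend 3
Loam: Blend 3 81/178 = 45.5%, Formula K 173/459 = 37.7% → Blend 3
Silt: Blend 3 607/1787 = 34.0%, Formula K 337/1369 = 24.6% → Blend 3
Clay: Blend 3 113/178 = 63.5%, Formula K 321/590 = 54.4% → Blend 3
Overall: Blend 3 918/2287 = 40.1%, Formula K 859/2457 = 35.0% → Blend 3
Blend 3 wins overall and in every soil group — no reversal.

Yes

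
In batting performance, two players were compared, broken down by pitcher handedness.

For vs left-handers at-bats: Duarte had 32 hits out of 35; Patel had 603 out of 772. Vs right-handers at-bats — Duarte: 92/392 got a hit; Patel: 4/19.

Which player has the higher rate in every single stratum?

Vs left-handers: Duarte 32/35 = 91.4%, Patel 603/772 = 78.1% → Duarte
Vs right-handers: Duarte 92/392 = 23.5%, Patel 4/19 = 21.1% → Duarte
Duarte has the higher rate in both groups.

Duarte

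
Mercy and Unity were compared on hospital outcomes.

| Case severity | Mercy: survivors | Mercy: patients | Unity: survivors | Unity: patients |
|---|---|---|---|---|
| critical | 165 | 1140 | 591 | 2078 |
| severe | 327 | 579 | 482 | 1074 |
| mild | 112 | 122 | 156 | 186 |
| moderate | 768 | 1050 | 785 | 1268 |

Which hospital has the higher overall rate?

Mercy

Critical: Mercy 165/1140 = 14.5%, Unity 591/2078 = 28.4% → Unity
Severe: Mercy 327/579 = 56.5%, Unity 482/1074 = 44.9% → Mercy
Mild: Mercy 112/122 = 91.8%, Unity 156/186 = 83.9% → Mercy
Moderate: Mercy 768/1050 = 73.1%, Unity 785/1268 = 61.9% → Mercy
Overall: Mercy 1372/2891 = 47.5%, Unity 2014/4606 = 43.7% → Mercy
(Neither sweeps every case group, but Mercy has the higher pooled rate.)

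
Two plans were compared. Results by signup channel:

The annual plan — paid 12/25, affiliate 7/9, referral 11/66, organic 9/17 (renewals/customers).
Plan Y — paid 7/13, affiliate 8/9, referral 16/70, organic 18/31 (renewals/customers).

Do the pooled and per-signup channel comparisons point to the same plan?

Yes

Paid: the annual plan 12/25 = 48.0%, Plan Y 7/13 = 53.8% → Plan Y
Affiliate: the annual plan 7/9 = 77.8%, Plan Y 8/9 = 88.9% → Plan Y
Referral: the annual plan 11/66 = 16.7%, Plan Y 16/70 = 22.9% → Plan Y
Organic: the annual plan 9/17 = 52.9%, Plan Y 18/31 = 58.1% → Plan Y
Overall: the annual plan 39/117 = 33.3%, Plan Y 49/123 = 39.8% → Plan Y
Plan Y wins overall and in every signup group — no reversal.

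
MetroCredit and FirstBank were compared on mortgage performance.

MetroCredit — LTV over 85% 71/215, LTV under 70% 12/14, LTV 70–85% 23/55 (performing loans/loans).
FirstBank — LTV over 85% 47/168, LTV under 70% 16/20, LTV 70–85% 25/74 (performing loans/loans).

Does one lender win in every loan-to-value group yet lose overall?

No

LTV over 85%: MetroCredit 71/215 = 33.0%, FirstBank 47/168 = 28.0% → MetroCredit
LTV under 70%: MetroCredit 12/14 = 85.7%, FirstBank 16/20 = 80.0% → MetroCredit
LTV 70–85%: MetroCredit 23/55 = 41.8%, FirstBank 25/74 = 33.8% → MetroCredit
Overall: MetroCredit 106/284 = 37.3%, FirstBank 88/262 = 33.6% → MetroCredit
MetroCredit wins overall and in every loan-to-value group — no reversal.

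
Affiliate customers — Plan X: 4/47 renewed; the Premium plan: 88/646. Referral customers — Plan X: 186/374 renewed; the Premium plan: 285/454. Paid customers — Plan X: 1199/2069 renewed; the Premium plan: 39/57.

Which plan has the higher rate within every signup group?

Affiliate: Plan X 4/47 = 8.5%, the Premium plan 88/646 = 13.6% → the Premium plan
Referral: Plan X 186/374 = 49.7%, the Premium plan 285/454 = 62.8% → the Premium plan
Paid: Plan X 1199/2069 = 58.0%, the Premium plan 39/57 = 68.4% → the Premium plan
The Premium plan has the higher rate in all 3 groups.

the Premium plan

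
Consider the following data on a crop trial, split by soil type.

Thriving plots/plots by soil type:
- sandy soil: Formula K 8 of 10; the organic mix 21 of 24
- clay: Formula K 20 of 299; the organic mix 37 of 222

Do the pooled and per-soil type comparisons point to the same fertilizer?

Sandy soil: Formula K 8/10 = 80.0%, the organic mix 21/24 = 87.5% → the organic mix
Clay: Formula K 20/299 = 6.7%, the organic mix 37/222 = 16.7% → the organic mix
Overall: Formula K 28/309 = 9.1%, the organic mix 58/246 = 23.6% → the organic mix
The organic mix wins overall and in every soil group — no reversal.

Yes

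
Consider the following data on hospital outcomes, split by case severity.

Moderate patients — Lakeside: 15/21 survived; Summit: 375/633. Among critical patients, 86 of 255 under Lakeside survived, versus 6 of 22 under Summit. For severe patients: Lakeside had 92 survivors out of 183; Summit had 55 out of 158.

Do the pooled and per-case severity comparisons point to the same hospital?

No

Moderate: Lakeside 15/21 = 71.4%, Summit 375/633 = 59.2% → Lakeside
Critical: Lakeside 86/255 = 33.7%, Summit 6/22 = 27.3% → Lakeside
Severe: Lakeside 92/183 = 50.3%, Summit 55/158 = 34.8% → Lakeside
Overall: Lakeside 193/459 = 42.0%, Summit 436/813 = 53.6% → Summit
Lakeside wins each case group but Summit wins overall — the comparison reverses. Lakeside's patients skew toward critical, which has a lower base rate.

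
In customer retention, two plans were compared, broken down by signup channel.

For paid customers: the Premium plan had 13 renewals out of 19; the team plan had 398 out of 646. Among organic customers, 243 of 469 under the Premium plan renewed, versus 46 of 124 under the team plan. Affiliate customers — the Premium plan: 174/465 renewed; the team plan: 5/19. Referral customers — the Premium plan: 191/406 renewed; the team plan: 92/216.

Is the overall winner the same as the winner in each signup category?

No

Paid: the Premium plan 13/19 = 68.4%, the team plan 398/646 = 61.6% → the Premium plan
Organic: the Premium plan 243/469 = 51.8%, the team plan 46/124 = 37.1% → the Premium plan
Affiliate: the Premium plan 174/465 = 37.4%, the team plan 5/19 = 26.3% → the Premium plan
Referral: the Premium plan 191/406 = 47.0%, the team plan 92/216 = 42.6% → the Premium plan
Overall: the Premium plan 621/1359 = 45.7%, the team plan 541/1005 = 53.8% → the team plan
The Premium plan wins each signup group but the team plan wins overall — the comparison reverses. The Premium plan's customers skew toward affiliate, which has a lower base rate.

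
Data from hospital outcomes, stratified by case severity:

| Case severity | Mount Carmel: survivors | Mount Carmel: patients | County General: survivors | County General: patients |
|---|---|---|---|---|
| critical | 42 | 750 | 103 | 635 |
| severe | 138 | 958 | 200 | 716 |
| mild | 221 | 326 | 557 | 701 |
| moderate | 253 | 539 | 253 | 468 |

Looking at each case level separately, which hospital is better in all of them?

County General

Critical: Mount Carmel 42/750 = 5.6%, County General 103/635 = 16.2% → County General
Severe: Mount Carmel 138/958 = 14.4%, County General 200/716 = 27.9% → County General
Mild: Mount Carmel 221/326 = 67.8%, County General 557/701 = 79.5% → County General
Moderate: Mount Carmel 253/539 = 46.9%, County General 253/468 = 54.1% → County General
County General has the higher rate in all 4 groups.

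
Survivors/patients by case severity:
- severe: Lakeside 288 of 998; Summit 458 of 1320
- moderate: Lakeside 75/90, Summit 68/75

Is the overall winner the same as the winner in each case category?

Severe: Lakeside 288/998 = 28.9%, Summit 458/1320 = 34.7% → Summit
Moderate: Lakeside 75/90 = 83.3%, Summit 68/75 = 90.7% → Summit
Overall: Lakeside 363/1088 = 33.4%, Summit 526/1395 = 37.7% → Summit
Summit wins overall and in every case group — no reversal.

Yes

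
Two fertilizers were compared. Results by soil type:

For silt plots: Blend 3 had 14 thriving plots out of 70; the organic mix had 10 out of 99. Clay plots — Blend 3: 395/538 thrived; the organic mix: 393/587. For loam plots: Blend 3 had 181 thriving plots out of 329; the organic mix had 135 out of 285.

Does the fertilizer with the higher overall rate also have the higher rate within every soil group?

Yes

Silt: Blend 3 14/70 = 20.0%, the organic mix 10/99 = 10.1% → Blend 3
Clay: Blend 3 395/538 = 73.4%, the organic mix 393/587 = 67.0% → Blend 3
Loam: Blend 3 181/329 = 55.0%, the organic mix 135/285 = 47.4% → Blend 3
Overall: Blend 3 590/937 = 63.0%, the organic mix 538/971 = 55.4% → Blend 3
Blend 3 wins overall and in every soil group — no reversal.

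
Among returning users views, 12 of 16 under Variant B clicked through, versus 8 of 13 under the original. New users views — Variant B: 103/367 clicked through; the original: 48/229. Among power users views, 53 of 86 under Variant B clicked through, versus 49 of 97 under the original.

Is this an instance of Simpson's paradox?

No

Returning users: Variant B 12/16 = 75.0%, the original 8/13 = 61.5% → Variant B
New users: Variant B 103/367 = 28.1%, the original 48/229 = 21.0% → Variant B
Power users: Variant B 53/86 = 61.6%, the original 49/97 = 50.5% → Variant B
Overall: Variant B 168/469 = 35.8%, the original 105/339 = 31.0% → Variant B
Variant B wins overall and in every user group — no reversal.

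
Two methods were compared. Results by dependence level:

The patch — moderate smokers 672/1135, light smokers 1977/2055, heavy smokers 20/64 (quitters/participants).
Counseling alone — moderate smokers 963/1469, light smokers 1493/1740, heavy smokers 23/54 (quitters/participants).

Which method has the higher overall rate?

Moderate smokers: the patch 672/1135 = 59.2%, counseling alone 963/1469 = 65.6% → counseling alone
Light smokers: the patch 1977/2055 = 96.2%, counseling alone 1493/1740 = 85.8% → the patch
Heavy smokers: the patch 20/64 = 31.2%, counseling alone 23/54 = 42.6% → counseling alone
Overall: the patch 2669/3254 = 82.0%, counseling alone 2479/3263 = 76.0% → the patch
(Neither sweeps every dependence group, but the patch has the higher pooled rate.)

the patch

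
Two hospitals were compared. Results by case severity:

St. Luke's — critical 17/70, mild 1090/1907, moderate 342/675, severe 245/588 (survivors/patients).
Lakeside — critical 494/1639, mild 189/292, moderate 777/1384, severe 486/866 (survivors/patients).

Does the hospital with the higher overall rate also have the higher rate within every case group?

No

Critical: St. Luke's 17/70 = 24.3%, Lakeside 494/1639 = 30.1% → Lakeside
Mild: St. Luke's 1090/1907 = 57.2%, Lakeside 189/292 = 64.7% → Lakeside
Moderate: St. Luke's 342/675 = 50.7%, Lakeside 777/1384 = 56.1% → Lakeside
Severe: St. Luke's 245/588 = 41.7%, Lakeside 486/866 = 56.1% → Lakeside
Overall: St. Luke's 1694/3240 = 52.3%, Lakeside 1946/4181 = 46.5% → St. Luke's
Lakeside wins each case group but St. Luke's wins overall — the comparison reverses. Lakeside's patients skew toward critical, which has a lower base rate.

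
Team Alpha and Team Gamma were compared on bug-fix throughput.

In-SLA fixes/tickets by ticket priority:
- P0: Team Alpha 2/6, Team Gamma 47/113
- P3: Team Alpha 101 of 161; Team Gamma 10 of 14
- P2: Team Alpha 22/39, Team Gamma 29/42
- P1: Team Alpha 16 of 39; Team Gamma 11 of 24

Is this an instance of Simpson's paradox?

P0: Team Alpha 2/6 = 33.3%, Team Gamma 47/113 = 41.6% → Team Gamma
P3: Team Alpha 101/161 = 62.7%, Team Gamma 10/14 = 71.4% → Team Gamma
P2: Team Alpha 22/39 = 56.4%, Team Gamma 29/42 = 69.0% → Team Gamma
P1: Team Alpha 16/39 = 41.0%, Team Gamma 11/24 = 45.8% → Team Gamma
Overall: Team Alpha 141/245 = 57.6%, Team Gamma 97/193 = 50.3% → Team Alpha
Team Gamma wins each ticket group but Team Alpha wins overall — the comparison reverses. Team Gamma's tickets skew toward P0, which has a lower base rate.

Yes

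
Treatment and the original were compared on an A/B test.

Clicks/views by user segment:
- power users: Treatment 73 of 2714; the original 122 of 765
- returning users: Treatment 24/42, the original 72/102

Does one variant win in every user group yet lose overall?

Power users: Treatment 73/2714 = 2.7%, the original 122/765 = 15.9% → the original
Returning users: Treatment 24/42 = 57.1%, the original 72/102 = 70.6% → the original
Overall: Treatment 97/2756 = 3.5%, the original 194/867 = 22.4% → the original
The original wins overall and in every user group — no reversal.

No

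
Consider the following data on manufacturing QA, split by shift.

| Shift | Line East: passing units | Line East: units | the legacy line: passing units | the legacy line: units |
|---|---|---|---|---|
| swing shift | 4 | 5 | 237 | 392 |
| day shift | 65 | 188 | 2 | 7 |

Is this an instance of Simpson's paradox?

Swing shift: Line East 4/5 = 80.0%, the legacy line 237/392 = 60.5% → Line East
Day shift: Line East 65/188 = 34.6%, the legacy line 2/7 = 28.6% → Line East
Overall: Line East 69/193 = 35.8%, the legacy line 239/399 = 59.9% → the legacy line
Line East wins each shift group but the legacy line wins overall — the comparison reverses. Line East's units skew toward day shift, which has a lower base rate.

Yes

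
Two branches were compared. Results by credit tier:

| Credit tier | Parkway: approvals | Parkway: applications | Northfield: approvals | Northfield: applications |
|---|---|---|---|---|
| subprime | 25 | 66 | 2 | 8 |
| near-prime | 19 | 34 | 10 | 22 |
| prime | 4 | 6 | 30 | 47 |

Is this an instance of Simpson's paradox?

Yes

Subprime: Parkway 25/66 = 37.9%, Northfield 2/8 = 25.0% → Parkway
Near-prime: Parkway 19/34 = 55.9%, Northfield 10/22 = 45.5% → Parkway
Prime: Parkway 4/6 = 66.7%, Northfield 30/47 = 63.8% → Parkway
Overall: Parkway 48/106 = 45.3%, Northfield 42/77 = 54.5% → Northfield
Parkway wins each credit group but Northfield wins overall — the comparison reverses. Parkway's applications skew toward subprime, which has a lower base rate.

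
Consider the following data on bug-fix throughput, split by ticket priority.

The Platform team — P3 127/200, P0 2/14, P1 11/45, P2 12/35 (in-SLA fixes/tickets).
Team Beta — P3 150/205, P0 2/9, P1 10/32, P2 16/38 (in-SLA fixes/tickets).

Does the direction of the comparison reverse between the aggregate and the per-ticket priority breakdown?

P3: the Platform team 127/200 = 63.5%, Team Beta 150/205 = 73.2% → Team Beta
P0: the Platform team 2/14 = 14.3%, Team Beta 2/9 = 22.2% → Team Beta
P1: the Platform team 11/45 = 24.4%, Team Beta 10/32 = 31.2% → Team Beta
P2: the Platform team 12/35 = 34.3%, Team Beta 16/38 = 42.1% → Team Beta
Overall: the Platform team 152/294 = 51.7%, Team Beta 178/284 = 62.7% → Team Beta
Team Beta wins overall and in every ticket group — no reversal.

No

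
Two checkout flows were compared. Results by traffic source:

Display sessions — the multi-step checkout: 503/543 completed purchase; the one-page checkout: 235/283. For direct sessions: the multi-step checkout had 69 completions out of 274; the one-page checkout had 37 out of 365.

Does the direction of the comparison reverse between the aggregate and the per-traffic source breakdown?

No

Display: the multi-step checkout 503/543 = 92.6%, the one-page checkout 235/283 = 83.0% → the multi-step checkout
Direct: the multi-step checkout 69/274 = 25.2%, the one-page checkout 37/365 = 10.1% → the multi-step checkout
Overall: the multi-step checkout 572/817 = 70.0%, the one-page checkout 272/648 = 42.0% → the multi-step checkout
The multi-step checkout wins overall and in every traffic group — no reversal.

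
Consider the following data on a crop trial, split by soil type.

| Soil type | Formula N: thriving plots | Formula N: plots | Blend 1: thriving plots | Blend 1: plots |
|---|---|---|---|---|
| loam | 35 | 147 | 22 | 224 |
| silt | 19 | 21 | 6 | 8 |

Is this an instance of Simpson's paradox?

Loam: Formula N 35/147 = 23.8%, Blend 1 22/224 = 9.8% → Formula N
Silt: Formula N 19/21 = 90.5%, Blend 1 6/8 = 75.0% → Formula N
Overall: Formula N 54/168 = 32.1%, Blend 1 28/232 = 12.1% → Formula N
Formula N wins overall and in every soil group — no reversal.

No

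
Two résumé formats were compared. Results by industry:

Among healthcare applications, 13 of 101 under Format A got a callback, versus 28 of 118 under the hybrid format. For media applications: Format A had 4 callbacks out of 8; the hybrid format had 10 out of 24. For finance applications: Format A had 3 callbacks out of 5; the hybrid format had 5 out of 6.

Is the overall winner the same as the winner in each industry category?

Healthcare: Format A 13/101 = 12.9%, the hybrid format 28/118 = 23.7% → the hybrid format
Media: Format A 4/8 = 50.0%, the hybrid format 10/24 = 41.7% → Format A
Finance: Format A 3/5 = 60.0%, the hybrid format 5/6 = 83.3% → the hybrid format
Overall: Format A 20/114 = 17.5%, the hybrid format 43/148 = 29.1% → the hybrid format
Neither sweeps: Format A wins 1 of 3 groups, the hybrid format wins 2. The hybrid format wins overall but not every group — no Simpson reversal.

No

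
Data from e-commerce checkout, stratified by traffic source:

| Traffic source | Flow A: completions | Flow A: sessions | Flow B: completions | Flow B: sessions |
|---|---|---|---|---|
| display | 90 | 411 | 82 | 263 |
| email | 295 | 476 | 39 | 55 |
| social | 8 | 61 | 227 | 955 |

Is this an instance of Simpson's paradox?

Display: Flow A 90/411 = 21.9%, Flow B 82/263 = 31.2% → Flow B
Email: Flow A 295/476 = 62.0%, Flow B 39/55 = 70.9% → Flow B
Social: Flow A 8/61 = 13.1%, Flow B 227/955 = 23.8% → Flow B
Overall: Flow A 393/948 = 41.5%, Flow B 348/1273 = 27.3% → Flow A
Flow B wins each traffic group but Flow A wins overall — the comparison reverses. Flow B's sessions skew toward social, which has a lower base rate.

Yes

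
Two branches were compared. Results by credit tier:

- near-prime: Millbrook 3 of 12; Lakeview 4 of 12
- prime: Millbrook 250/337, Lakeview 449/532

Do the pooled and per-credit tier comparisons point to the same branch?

Near-prime: Millbrook 3/12 = 25.0%, Lakeview 4/12 = 33.3% → Lakeview
Prime: Millbrook 250/337 = 74.2%, Lakeview 449/532 = 84.4% → Lakeview
Overall: Millbrook 253/349 = 72.5%, Lakeview 453/544 = 83.3% → Lakeview
Lakeview wins overall and in every credit group — no reversal.

Yes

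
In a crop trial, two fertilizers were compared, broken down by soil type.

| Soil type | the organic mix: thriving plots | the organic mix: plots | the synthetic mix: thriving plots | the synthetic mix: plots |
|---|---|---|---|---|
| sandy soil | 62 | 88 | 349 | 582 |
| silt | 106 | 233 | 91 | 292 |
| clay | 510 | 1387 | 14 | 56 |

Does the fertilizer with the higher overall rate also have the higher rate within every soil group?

No

Sandy soil: the organic mix 62/88 = 70.5%, the synthetic mix 349/582 = 60.0% → the organic mix
Silt: the organic mix 106/233 = 45.5%, the synthetic mix 91/292 = 31.2% → the organic mix
Clay: the organic mix 510/1387 = 36.8%, the synthetic mix 14/56 = 25.0% → the organic mix
Overall: the organic mix 678/1708 = 39.7%, the synthetic mix 454/930 = 48.8% → the synthetic mix
The organic mix wins each soil group but the synthetic mix wins overall — the comparison reverses. The organic mix's plots skew toward clay, which has a lower base rate.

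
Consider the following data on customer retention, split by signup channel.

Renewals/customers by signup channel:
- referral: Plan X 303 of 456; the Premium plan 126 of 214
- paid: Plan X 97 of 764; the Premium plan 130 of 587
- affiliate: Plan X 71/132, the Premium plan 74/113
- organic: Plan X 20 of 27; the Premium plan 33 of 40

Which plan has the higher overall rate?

the Premium plan

Referral: Plan X 303/456 = 66.4%, the Premium plan 126/214 = 58.9% → Plan X
Paid: Plan X 97/764 = 12.7%, the Premium plan 130/587 = 22.1% → the Premium plan
Affiliate: Plan X 71/132 = 53.8%, the Premium plan 74/113 = 65.5% → the Premium plan
Organic: Plan X 20/27 = 74.1%, the Premium plan 33/40 = 82.5% → the Premium plan
Overall: Plan X 491/1379 = 35.6%, the Premium plan 363/954 = 38.1% → the Premium plan
(Neither sweeps every signup group, but the Premium plan has the higher pooled rate.)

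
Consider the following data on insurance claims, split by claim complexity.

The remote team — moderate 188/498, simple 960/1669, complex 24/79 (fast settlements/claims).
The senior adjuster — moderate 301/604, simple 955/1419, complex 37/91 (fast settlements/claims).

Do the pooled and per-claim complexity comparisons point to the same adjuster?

Moderate: the remote team 188/498 = 37.8%, the senior adjuster 301/604 = 49.8% → the senior adjuster
Simple: the remote team 960/1669 = 57.5%, the senior adjuster 955/1419 = 67.3% → the senior adjuster
Complex: the remote team 24/79 = 30.4%, the senior adjuster 37/91 = 40.7% → the senior adjuster
Overall: the remote team 1172/2246 = 52.2%, the senior adjuster 1293/2114 = 61.2% → the senior adjuster
The senior adjuster wins overall and in every claim group — no reversal.

Yes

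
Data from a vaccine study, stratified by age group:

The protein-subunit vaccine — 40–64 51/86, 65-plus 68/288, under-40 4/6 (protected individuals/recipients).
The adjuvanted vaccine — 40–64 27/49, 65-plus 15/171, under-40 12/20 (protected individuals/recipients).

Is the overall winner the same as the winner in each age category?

40–64: the protein-subunit vaccine 51/86 = 59.3%, the adjuvanted vaccine 27/49 = 55.1% → the protein-subunit vaccine
65-plus: the protein-subunit vaccine 68/288 = 23.6%, the adjuvanted vaccine 15/171 = 8.8% → the protein-subunit vaccine
Under-40: the protein-subunit vaccine 4/6 = 66.7%, the adjuvanted vaccine 12/20 = 60.0% → the protein-subunit vaccine
Overall: the protein-subunit vaccine 123/380 = 32.4%, the adjuvanted vaccine 54/240 = 22.5% → the protein-subunit vaccine
The protein-subunit vaccine wins overall and in every age group — no reversal.

Yes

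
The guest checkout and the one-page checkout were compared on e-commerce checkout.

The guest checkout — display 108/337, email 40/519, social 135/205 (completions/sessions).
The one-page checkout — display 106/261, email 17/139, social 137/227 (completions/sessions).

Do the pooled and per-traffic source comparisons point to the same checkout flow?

Display: the guest checkout 108/337 = 32.0%, the one-page checkout 106/261 = 40.6% → the one-page checkout
Email: the guest checkout 40/519 = 7.7%, the one-page checkout 17/139 = 12.2% → the one-page checkout
Social: the guest checkout 135/205 = 65.9%, the one-page checkout 137/227 = 60.4% → the guest checkout
Overall: the guest checkout 283/1061 = 26.7%, the one-page checkout 260/627 = 41.5% → the one-page checkout
Neither sweeps: the guest checkout wins 1 of 3 groups, the one-page checkout wins 2. The one-page checkout wins overall but not every group — no Simpson reversal.

No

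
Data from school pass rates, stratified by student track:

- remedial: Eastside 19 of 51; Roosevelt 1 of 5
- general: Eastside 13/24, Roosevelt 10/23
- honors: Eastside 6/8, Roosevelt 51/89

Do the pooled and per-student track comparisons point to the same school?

Remedial: Eastside 19/51 = 37.3%, Roosevelt 1/5 = 20.0% → Eastside
General: Eastside 13/24 = 54.2%, Roosevelt 10/23 = 43.5% → Eastside
Honors: Eastside 6/8 = 75.0%, Roosevelt 51/89 = 57.3% → Eastside
Overall: Eastside 38/83 = 45.8%, Roosevelt 62/117 = 53.0% → Roosevelt
Eastside wins each student group but Roosevelt wins overall — the comparison reverses. Eastside's students skew toward remedial, which has a lower base rate.

No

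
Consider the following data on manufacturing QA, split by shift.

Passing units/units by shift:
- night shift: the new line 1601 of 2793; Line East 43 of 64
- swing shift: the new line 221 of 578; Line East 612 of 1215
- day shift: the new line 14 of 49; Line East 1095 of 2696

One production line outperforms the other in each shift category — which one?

Night shift: the new line 1601/2793 = 57.3%, Line East 43/64 = 67.2% → Line East
Swing shift: the new line 221/578 = 38.2%, Line East 612/1215 = 50.4% → Line East
Day shift: the new line 14/49 = 28.6%, Line East 1095/2696 = 40.6% → Line East
Line East has the higher rate in all 3 groups.

Line East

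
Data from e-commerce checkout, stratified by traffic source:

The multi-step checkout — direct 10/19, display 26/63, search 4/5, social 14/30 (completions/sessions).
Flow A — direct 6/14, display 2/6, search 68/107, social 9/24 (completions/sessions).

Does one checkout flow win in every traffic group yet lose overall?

Yes

Direct: the multi-step checkout 10/19 = 52.6%, Flow A 6/14 = 42.9% → the multi-step checkout
Display: the multi-step checkout 26/63 = 41.3%, Flow A 2/6 = 33.3% → the multi-step checkout
Search: the multi-step checkout 4/5 = 80.0%, Flow A 68/107 = 63.6% → the multi-step checkout
Social: the multi-step checkout 14/30 = 46.7%, Flow A 9/24 = 37.5% → the multi-step checkout
Overall: the multi-step checkout 54/117 = 46.2%, Flow A 85/151 = 56.3% → Flow A
The multi-step checkout wins each traffic group but Flow A wins overall — the comparison reverses. The multi-step checkout's sessions skew toward display, which has a lower base rate.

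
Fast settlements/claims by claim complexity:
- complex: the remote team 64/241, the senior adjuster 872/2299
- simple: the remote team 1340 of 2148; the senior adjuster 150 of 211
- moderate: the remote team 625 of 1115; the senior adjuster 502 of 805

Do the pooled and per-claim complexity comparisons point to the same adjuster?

No

Complex: the remote team 64/241 = 26.6%, the senior adjuster 872/2299 = 37.9% → the senior adjuster
Simple: the remote team 1340/2148 = 62.4%, the senior adjuster 150/211 = 71.1% → the senior adjuster
Moderate: the remote team 625/1115 = 56.1%, the senior adjuster 502/805 = 62.4% → the senior adjuster
Overall: the remote team 2029/3504 = 57.9%, the senior adjuster 1524/3315 = 46.0% → the remote team
The senior adjuster wins each claim group but the remote team wins overall — the comparison reverses. The senior adjuster's claims skew toward complex, which has a lower base rate.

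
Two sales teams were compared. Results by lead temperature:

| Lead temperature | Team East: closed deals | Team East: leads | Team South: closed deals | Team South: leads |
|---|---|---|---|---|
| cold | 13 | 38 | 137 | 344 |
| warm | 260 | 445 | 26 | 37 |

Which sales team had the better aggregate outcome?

Team East

Cold: Team East 13/38 = 34.2%, Team South 137/344 = 39.8% → Team South
Warm: Team East 260/445 = 58.4%, Team South 26/37 = 70.3% → Team South
Overall: Team East 273/483 = 56.5%, Team South 163/381 = 42.8% → Team East
(Team South wins every lead group but Team East wins overall — Team South's leads skew toward the low-rate cold group.)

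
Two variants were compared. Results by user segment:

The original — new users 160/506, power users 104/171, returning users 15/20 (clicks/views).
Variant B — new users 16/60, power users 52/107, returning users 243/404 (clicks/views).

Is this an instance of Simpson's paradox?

Yes

New users: the original 160/506 = 31.6%, Variant B 16/60 = 26.7% → the original
Power users: the original 104/171 = 60.8%, Variant B 52/107 = 48.6% → the original
Returning users: the original 15/20 = 75.0%, Variant B 243/404 = 60.1% → the original
Overall: the original 279/697 = 40.0%, Variant B 311/571 = 54.5% → Variant B
The original wins each user group but Variant B wins overall — the comparison reverses. The original's views skew toward new users, which has a lower base rate.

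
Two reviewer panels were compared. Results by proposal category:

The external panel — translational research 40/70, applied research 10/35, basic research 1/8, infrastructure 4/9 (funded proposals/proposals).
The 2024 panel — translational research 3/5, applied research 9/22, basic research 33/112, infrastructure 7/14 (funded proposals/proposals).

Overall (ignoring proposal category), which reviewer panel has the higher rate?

the external panel

Translational research: the external panel 40/70 = 57.1%, the 2024 panel 3/5 = 60.0% → the 2024 panel
Applied research: the external panel 10/35 = 28.6%, the 2024 panel 9/22 = 40.9% → the 2024 panel
Basic research: the external panel 1/8 = 12.5%, the 2024 panel 33/112 = 29.5% → the 2024 panel
Infrastructure: the external panel 4/9 = 44.4%, the 2024 panel 7/14 = 50.0% → the 2024 panel
Overall: the external panel 55/122 = 45.1%, the 2024 panel 52/153 = 34.0% → the external panel
(The 2024 panel wins every proposal group but the external panel wins overall — the 2024 panel's proposals skew toward the low-rate basic research group.)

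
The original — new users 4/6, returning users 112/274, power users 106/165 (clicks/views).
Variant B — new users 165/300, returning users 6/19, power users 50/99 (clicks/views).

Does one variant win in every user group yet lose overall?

Yes

New users: the original 4/6 = 66.7%, Variant B 165/300 = 55.0% → the original
Returning users: the original 112/274 = 40.9%, Variant B 6/19 = 31.6% → the original
Power users: the original 106/165 = 64.2%, Variant B 50/99 = 50.5% → the original
Overall: the original 222/445 = 49.9%, Variant B 221/418 = 52.9% → Variant B
The original wins each user group but Variant B wins overall — the comparison reverses. The original's views skew toward returning users, which has a lower base rate.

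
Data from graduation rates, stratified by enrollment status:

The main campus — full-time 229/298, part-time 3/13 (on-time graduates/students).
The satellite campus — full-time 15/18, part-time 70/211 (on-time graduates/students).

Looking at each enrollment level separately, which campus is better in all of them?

Full-time: the main campus 229/298 = 76.8%, the satellite campus 15/18 = 83.3% → the satellite campus
Part-time: the main campus 3/13 = 23.1%, the satellite campus 70/211 = 33.2% → the satellite campus
The satellite campus has the higher rate in both groups.

the satellite campus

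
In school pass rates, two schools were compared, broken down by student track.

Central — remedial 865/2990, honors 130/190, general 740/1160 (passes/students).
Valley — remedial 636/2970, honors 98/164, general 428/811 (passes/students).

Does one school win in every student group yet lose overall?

No

Remedial: Central 865/2990 = 28.9%, Valley 636/2970 = 21.4% → Central
Honors: Central 130/190 = 68.4%, Valley 98/164 = 59.8% → Central
General: Central 740/1160 = 63.8%, Valley 428/811 = 52.8% → Central
Overall: Central 1735/4340 = 40.0%, Valley 1162/3945 = 29.5% → Central
Central wins overall and in every student group — no reversal.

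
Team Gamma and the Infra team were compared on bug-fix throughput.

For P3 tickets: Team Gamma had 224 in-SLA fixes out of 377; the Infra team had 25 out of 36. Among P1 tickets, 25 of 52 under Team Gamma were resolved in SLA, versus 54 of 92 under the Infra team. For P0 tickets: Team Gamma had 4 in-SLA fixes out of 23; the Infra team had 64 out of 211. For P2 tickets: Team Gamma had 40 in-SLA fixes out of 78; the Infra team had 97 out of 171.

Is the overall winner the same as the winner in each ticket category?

P3: Team Gamma 224/377 = 59.4%, the Infra team 25/36 = 69.4% → the Infra team
P1: Team Gamma 25/52 = 48.1%, the Infra team 54/92 = 58.7% → the Infra team
P0: Team Gamma 4/23 = 17.4%, the Infra team 64/211 = 30.3% → the Infra team
P2: Team Gamma 40/78 = 51.3%, the Infra team 97/171 = 56.7% → the Infra team
Overall: Team Gamma 293/530 = 55.3%, the Infra team 240/510 = 47.1% → Team Gamma
The Infra team wins each ticket group but Team Gamma wins overall — the comparison reverses. The Infra team's tickets skew toward P0, which has a lower base rate.

No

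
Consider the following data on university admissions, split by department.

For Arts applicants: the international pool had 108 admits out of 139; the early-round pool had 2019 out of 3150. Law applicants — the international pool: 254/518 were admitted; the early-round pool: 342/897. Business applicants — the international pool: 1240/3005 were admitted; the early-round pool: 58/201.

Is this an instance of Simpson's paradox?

Arts: the international pool 108/139 = 77.7%, the early-round pool 2019/3150 = 64.1% → the international pool
Law: the international pool 254/518 = 49.0%, the early-round pool 342/897 = 38.1% → the international pool
Business: the international pool 1240/3005 = 41.3%, the early-round pool 58/201 = 28.9% → the international pool
Overall: the international pool 1602/3662 = 43.7%, the early-round pool 2419/4248 = 56.9% → the early-round pool
The international pool wins each department group but the early-round pool wins overall — the comparison reverses. The international pool's applicants skew toward Business, which has a lower base rate.

Yes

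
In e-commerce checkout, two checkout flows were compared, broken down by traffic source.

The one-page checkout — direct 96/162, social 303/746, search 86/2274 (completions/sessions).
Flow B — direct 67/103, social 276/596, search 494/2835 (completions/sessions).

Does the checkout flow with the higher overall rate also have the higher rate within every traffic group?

Direct: the one-page checkout 96/162 = 59.3%, Flow B 67/103 = 65.0% → Flow B
Social: the one-page checkout 303/746 = 40.6%, Flow B 276/596 = 46.3% → Flow B
Search: the one-page checkout 86/2274 = 3.8%, Flow B 494/2835 = 17.4% → Flow B
Overall: the one-page checkout 485/3182 = 15.2%, Flow B 837/3534 = 23.7% → Flow B
Flow B wins overall and in every traffic group — no reversal.

Yes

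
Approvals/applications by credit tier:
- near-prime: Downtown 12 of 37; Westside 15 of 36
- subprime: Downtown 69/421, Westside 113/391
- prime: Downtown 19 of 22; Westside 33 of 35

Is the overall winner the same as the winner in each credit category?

Yes

Near-prime: Downtown 12/37 = 32.4%, Westside 15/36 = 41.7% → Westside
Subprime: Downtown 69/421 = 16.4%, Westside 113/391 = 28.9% → Westside
Prime: Downtown 19/22 = 86.4%, Westside 33/35 = 94.3% → Westside
Overall: Downtown 100/480 = 20.8%, Westside 161/462 = 34.8% → Westside
Westside wins overall and in every credit group — no reversal.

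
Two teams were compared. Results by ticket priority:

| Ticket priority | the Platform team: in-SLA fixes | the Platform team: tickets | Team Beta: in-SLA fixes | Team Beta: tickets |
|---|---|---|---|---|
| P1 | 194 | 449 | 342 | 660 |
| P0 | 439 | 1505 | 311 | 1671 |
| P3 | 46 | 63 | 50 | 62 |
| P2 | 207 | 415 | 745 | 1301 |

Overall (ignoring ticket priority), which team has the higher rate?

Team Beta

P1: the Platform team 194/449 = 43.2%, Team Beta 342/660 = 51.8% → Team Beta
P0: the Platform team 439/1505 = 29.2%, Team Beta 311/1671 = 18.6% → the Platform team
P3: the Platform team 46/63 = 73.0%, Team Beta 50/62 = 80.6% → Team Beta
P2: the Platform team 207/415 = 49.9%, Team Beta 745/1301 = 57.3% → Team Beta
Overall: the Platform team 886/2432 = 36.4%, Team Beta 1448/3694 = 39.2% → Team Beta
(Neither sweeps every ticket group, but Team Beta has the higher pooled rate.)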